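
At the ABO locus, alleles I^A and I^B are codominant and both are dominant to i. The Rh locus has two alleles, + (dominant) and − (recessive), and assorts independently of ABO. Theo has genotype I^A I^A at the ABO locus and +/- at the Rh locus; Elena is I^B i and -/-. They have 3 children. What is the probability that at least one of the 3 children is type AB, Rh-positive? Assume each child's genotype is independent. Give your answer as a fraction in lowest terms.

37/64

ABO cross I^A I^A × I^B i → 1/2 A, 1/2 AB.
Rh cross +/- × -/- → 1/2 Rh+, 1/2 Rh-; so P(type AB, Rh-positive) = 1/2 × 1/2 = 1/4 per child.
P(none) = (3/4)^3 = 27/64; P(at least one) = 1 − 27/64 = 37/64.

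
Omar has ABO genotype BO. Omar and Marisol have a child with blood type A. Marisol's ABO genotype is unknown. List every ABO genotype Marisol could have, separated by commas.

AA, AB, AO

For each candidate genotype of Marisol, check whether crossing it with BO can produce every observed child phenotype.
  AA → possible child types {A, AB} ✓
  AB → possible child types {A, B, AB} ✓
  AO → possible child types {O, A, B, AB} ✓
  BB → possible child types {B} ✗
  BO → possible child types {O, B} ✗
  OO → possible child types {O, B} ✗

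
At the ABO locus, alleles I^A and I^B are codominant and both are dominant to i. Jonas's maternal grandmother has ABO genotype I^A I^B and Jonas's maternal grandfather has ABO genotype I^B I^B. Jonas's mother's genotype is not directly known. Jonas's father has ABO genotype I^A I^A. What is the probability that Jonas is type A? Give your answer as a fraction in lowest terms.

1/4

Jonas's mother's ABO genotype from I^A I^B × I^B I^B: 1/2 I^A I^B, 1/2 I^B I^B.
Crossing each possibility with the father I^A I^A and summing P(type A): 1/2·1/2 + 1/2·0 = 1/4.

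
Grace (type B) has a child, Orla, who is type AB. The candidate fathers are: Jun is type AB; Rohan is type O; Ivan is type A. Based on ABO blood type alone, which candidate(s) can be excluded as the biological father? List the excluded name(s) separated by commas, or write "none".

Rohan

A candidate is excluded only if no genotype consistent with his phenotype could produce a type AB child with a type B mother.
Rohan (type O): no genotype consistent with that phenotype can produce a type-AB child with a type-B mother.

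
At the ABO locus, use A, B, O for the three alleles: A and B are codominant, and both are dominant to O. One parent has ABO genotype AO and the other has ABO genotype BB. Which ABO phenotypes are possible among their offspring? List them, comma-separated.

Gametes from AO × BB give offspring ABO genotypes AB, BO, i.e. phenotypes B, AB.

B, AB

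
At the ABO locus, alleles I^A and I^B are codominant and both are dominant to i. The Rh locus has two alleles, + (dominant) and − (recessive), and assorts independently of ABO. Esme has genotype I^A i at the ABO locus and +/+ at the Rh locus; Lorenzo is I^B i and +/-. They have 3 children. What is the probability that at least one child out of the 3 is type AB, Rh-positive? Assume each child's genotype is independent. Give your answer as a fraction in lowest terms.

ABO cross I^A i × I^B i → 1/4 O, 1/4 A, 1/4 B, 1/4 AB.
Rh cross +/+ × +/- → 1 Rh+; so P(type AB, Rh-positive) = 1/4 × 1 = 1/4 per child.
P(none) = (3/4)^3 = 27/64; P(at least one) = 1 − 27/64 = 37/64.

37/64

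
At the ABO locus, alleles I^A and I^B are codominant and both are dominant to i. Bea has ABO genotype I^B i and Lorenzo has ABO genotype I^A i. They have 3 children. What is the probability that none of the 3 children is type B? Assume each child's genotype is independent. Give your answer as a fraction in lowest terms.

27/64

ABO cross I^B i × I^A i → 1/4 O, 1/4 A, 1/4 B, 1/4 AB.
So P(type B) = 1/4 per child.
P(not type B) = 3/4 for one child; (3/4)^3 = 27/64.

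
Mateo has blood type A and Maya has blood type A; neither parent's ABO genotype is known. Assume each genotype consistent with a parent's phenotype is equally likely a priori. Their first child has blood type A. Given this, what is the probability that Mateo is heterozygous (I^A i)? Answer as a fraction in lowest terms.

7/15

Possible genotypes: Mateo ∈ {I^A I^A, I^A i}; Maya ∈ {I^A I^A, I^A i}.
Weight each parental genotype pair by prior × P(type-A child):
  I^A I^A × I^A I^A: posterior weight 4/15.
  I^A I^A × I^A i: posterior weight 4/15.
  I^A i × I^A I^A: posterior weight 4/15.
  I^A i × I^A i: posterior weight 1/5.
Sum the posterior weight over pairs where Mateo is I^A i: 7/15.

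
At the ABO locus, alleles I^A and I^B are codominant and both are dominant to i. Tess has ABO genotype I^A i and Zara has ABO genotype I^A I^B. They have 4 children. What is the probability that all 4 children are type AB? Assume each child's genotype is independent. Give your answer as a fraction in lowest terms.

1/256

ABO cross I^A i × I^A I^B → 1/2 A, 1/4 B, 1/4 AB.
So P(type AB) = 1/4 per child.
All 4 independent: (1/4)^4 = 1/256.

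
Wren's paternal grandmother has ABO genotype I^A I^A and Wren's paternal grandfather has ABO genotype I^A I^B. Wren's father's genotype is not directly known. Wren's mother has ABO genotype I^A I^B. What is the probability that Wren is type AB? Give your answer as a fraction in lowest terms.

1/2

Wren's father's ABO genotype from I^A I^A × I^A I^B: 1/2 I^A I^A, 1/2 I^A I^B.
Crossing each possibility with the mother I^A I^B and summing P(type AB): 1/2·1/2 + 1/2·1/2 = 1/2.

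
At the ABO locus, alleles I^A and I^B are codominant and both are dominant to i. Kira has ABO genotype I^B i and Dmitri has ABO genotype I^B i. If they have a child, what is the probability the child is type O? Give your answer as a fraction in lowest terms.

ABO cross I^B i × I^B i → offspring phenotypes: 1/4 O, 3/4 B.
So P(type O) = 1/4.

1/4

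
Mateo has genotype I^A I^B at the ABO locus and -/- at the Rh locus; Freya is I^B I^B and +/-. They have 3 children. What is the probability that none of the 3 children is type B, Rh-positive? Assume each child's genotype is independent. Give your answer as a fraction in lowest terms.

ABO cross I^A I^B × I^B I^B → 1/2 B, 1/2 AB.
Rh cross -/- × +/- → 1/2 Rh+, 1/2 Rh-; so P(type B, Rh-positive) = 1/2 × 1/2 = 1/4 per child.
P(not type B, Rh-positive) = 3/4 for one child; (3/4)^3 = 27/64.

27/64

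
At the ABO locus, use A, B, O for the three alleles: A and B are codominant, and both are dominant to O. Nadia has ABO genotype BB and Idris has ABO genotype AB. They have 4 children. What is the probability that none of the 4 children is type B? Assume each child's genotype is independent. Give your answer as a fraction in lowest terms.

1/16

ABO cross BB × AB → 1/2 B, 1/2 AB.
So P(type B) = 1/2 per child.
P(not type B) = 1/2 for one child; (1/2)^4 = 1/16.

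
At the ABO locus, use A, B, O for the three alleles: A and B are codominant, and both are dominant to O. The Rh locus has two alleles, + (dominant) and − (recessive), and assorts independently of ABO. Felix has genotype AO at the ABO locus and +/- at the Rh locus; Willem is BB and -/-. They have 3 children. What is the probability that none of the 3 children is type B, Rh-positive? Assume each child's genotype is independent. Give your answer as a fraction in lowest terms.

ABO cross AO × BB → 1/2 B, 1/2 AB.
Rh cross +/- × -/- → 1/2 Rh+, 1/2 Rh-; so P(type B, Rh-positive) = 1/2 × 1/2 = 1/4 per child.
P(not type B, Rh-positive) = 3/4 for one child; (3/4)^3 = 27/64.

27/64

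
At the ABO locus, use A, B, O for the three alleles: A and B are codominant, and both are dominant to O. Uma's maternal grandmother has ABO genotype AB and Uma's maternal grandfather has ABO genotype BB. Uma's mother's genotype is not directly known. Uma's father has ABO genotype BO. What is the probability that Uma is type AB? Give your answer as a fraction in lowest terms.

Uma's mother's ABO genotype from AB × BB: 1/2 AB, 1/2 BB.
Crossing each possibility with the father BO and summing P(type AB): 1/2·1/4 + 1/2·0 = 1/8.

1/8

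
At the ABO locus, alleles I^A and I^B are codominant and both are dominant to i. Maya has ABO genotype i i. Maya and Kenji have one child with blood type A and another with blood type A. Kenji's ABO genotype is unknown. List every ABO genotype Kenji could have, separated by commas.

For each candidate genotype of Kenji, check whether crossing it with i i can produce every observed child phenotype.
  I^A I^A → possible child types {A} ✓
  I^A I^B → possible child types {A, B} ✓
  I^A i → possible child types {O, A} ✓
  I^B I^B → possible child types {B} ✗
  I^B i → possible child types {O, B} ✗
  i i → possible child types {O} ✗

I^A I^A, I^A I^B, I^A i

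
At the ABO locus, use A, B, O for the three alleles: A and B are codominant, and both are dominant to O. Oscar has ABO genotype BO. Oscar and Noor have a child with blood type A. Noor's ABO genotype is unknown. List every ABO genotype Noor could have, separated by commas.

AA, AB, AO

For each candidate genotype of Noor, check whether crossing it with BO can produce every observed child phenotype.
  AA → possible child types {A, AB} ✓
  AB → possible child types {A, B, AB} ✓
  AO → possible child types {O, A, B, AB} ✓
  BB → possible child types {B} ✗
  BO → possible child types {O, B} ✗
  OO → possible child types {O, B} ✗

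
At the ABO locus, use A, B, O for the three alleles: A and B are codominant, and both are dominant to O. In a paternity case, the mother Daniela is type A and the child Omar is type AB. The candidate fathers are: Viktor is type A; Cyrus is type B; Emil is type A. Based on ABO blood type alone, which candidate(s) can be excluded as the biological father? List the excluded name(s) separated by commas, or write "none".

A candidate is excluded only if no genotype consistent with his phenotype could produce a type AB child with a type A mother.
Viktor (type A): no genotype consistent with that phenotype can produce a type-AB child with a type-A mother.
Emil (type A): no genotype consistent with that phenotype can produce a type-AB child with a type-A mother.

Viktor, Emil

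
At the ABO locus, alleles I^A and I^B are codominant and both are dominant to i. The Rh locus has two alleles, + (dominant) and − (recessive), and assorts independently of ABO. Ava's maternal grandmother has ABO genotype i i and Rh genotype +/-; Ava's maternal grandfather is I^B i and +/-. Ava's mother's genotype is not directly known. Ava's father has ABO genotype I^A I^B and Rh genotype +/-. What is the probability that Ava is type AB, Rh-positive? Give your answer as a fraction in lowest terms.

3/32

Ava's mother's ABO genotype from i i × I^B i: 1/2 I^B i, 1/2 i i.
Crossing each possibility with the father I^A I^B and summing P(type AB): 1/2·1/4 + 1/2·0 = 1/8.
Similarly for Rh via the mother's Rh distribution: P(Rh+) = 3/4.
Independent loci: 1/8 × 3/4 = 3/32.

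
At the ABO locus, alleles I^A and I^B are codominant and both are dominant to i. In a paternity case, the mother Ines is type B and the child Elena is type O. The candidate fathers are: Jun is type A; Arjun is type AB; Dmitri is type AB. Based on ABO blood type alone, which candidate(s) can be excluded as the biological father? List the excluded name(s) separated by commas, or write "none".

A candidate is excluded only if no genotype consistent with his phenotype could produce a type O child with a type B mother.
Arjun (type AB): no genotype consistent with that phenotype can produce a type-O child with a type-B mother.
Dmitri (type AB): no genotype consistent with that phenotype can produce a type-O child with a type-B mother.

Arjun, Dmitri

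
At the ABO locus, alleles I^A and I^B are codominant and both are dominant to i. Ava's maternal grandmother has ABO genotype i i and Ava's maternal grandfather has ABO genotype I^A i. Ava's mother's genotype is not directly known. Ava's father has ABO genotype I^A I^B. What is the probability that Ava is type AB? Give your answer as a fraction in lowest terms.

1/8

Ava's mother's ABO genotype from i i × I^A i: 1/2 I^A i, 1/2 i i.
Crossing each possibility with the father I^A I^B and summing P(type AB): 1/2·1/4 + 1/2·0 = 1/8.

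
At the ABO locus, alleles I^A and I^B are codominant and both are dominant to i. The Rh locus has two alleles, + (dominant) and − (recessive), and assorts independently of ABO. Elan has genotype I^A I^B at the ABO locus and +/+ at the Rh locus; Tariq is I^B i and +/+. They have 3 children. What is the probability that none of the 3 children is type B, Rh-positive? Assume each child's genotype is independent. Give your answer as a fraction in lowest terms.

1/8

ABO cross I^A I^B × I^B i → 1/4 A, 1/2 B, 1/4 AB.
Rh cross +/+ × +/+ → 1 Rh+; so P(type B, Rh-positive) = 1/2 × 1 = 1/2 per child.
P(not type B, Rh-positive) = 1/2 for one child; (1/2)^3 = 1/8.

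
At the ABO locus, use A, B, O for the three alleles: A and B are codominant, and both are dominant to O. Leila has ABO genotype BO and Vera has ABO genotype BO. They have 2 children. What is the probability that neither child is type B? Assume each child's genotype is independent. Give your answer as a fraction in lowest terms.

1/16

ABO cross BO × BO → 1/4 O, 3/4 B.
So P(type B) = 3/4 per child.
P(not type B) = 1/4 for one child; (1/4)^2 = 1/16.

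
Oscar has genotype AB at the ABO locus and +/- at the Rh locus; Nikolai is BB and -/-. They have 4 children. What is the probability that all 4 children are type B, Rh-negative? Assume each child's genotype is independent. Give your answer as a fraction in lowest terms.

1/256

ABO cross AB × BB → 1/2 B, 1/2 AB.
Rh cross +/- × -/- → 1/2 Rh+, 1/2 Rh-; so P(type B, Rh-negative) = 1/2 × 1/2 = 1/4 per child.
All 4 independent: (1/4)^4 = 1/256.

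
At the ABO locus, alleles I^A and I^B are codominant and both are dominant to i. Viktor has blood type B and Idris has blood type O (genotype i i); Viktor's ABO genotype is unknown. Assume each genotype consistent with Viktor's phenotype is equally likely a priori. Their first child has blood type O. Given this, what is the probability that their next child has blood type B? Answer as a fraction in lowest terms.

1/2

Possible genotypes: Viktor ∈ {I^B I^B, I^B i}; Idris ∈ {i i}.
Weight each parental genotype pair by prior × P(type-O child):
  I^B i × i i: posterior weight 1; P(next child type B) = 1/2.
Weighted sum = 1/2.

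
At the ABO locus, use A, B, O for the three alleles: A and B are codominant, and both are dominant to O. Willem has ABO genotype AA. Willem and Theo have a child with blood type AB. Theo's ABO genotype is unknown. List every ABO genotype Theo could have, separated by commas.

For each candidate genotype of Theo, check whether crossing it with AA can produce every observed child phenotype.
  AA → possible child types {A} ✗
  AB → possible child types {A, AB} ✓
  AO → possible child types {A} ✗
  BB → possible child types {AB} ✓
  BO → possible child types {A, AB} ✓
  OO → possible child types {A} ✗

AB, BB, BO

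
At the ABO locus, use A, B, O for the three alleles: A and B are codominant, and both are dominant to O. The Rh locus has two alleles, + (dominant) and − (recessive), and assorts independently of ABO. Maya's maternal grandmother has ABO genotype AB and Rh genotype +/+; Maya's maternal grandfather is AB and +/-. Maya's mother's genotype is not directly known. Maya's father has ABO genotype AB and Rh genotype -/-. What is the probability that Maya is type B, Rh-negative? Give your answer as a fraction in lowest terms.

1/16

Maya's mother's ABO genotype from AB × AB: 1/4 AA, 1/2 AB, 1/4 BB.
Crossing each possibility with the father AB and summing P(type B): 1/4·0 + 1/2·1/4 + 1/4·1/2 = 1/4.
Similarly for Rh via the mother's Rh distribution: P(Rh-) = 1/4.
Independent loci: 1/4 × 1/4 = 1/16.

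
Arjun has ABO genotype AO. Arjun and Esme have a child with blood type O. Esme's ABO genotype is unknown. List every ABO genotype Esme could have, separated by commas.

AO, BO, OO

For each candidate genotype of Esme, check whether crossing it with AO can produce every observed child phenotype.
  AA → possible child types {A} ✗
  AB → possible child types {A, B, AB} ✗
  AO → possible child types {O, A} ✓
  BB → possible child types {B, AB} ✗
  BO → possible child types {O, A, B, AB} ✓
  OO → possible child types {O, A} ✓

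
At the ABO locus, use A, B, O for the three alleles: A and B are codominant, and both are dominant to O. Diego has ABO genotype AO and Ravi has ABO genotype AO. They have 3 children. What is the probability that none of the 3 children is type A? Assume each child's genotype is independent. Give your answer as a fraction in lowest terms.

1/64

ABO cross AO × AO → 1/4 O, 3/4 A.
So P(type A) = 3/4 per child.
P(not type A) = 1/4 for one child; (1/4)^3 = 1/64.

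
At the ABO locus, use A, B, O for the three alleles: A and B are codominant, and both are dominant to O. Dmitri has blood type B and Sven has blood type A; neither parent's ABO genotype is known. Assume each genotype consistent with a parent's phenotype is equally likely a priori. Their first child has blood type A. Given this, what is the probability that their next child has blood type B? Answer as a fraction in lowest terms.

1/12

Possible genotypes: Dmitri ∈ {BB, BO}; Sven ∈ {AA, AO}.
Weight each parental genotype pair by prior × P(type-A child):
  BO × AA: posterior weight 2/3; P(next child type B) = 0.
  BO × AO: posterior weight 1/3; P(next child type B) = 1/4.
Weighted sum = 1/12.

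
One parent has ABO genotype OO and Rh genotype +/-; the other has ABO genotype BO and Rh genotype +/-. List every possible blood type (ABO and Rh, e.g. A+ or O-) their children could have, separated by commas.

Gametes from OO × BO give offspring ABO genotypes BO, OO, i.e. phenotypes O, B.
Rh cross +/- × +/- → phenotypes Rh+, Rh-.
Combining independently: O+, O-, B+, B-.

O+, O-, B+, B-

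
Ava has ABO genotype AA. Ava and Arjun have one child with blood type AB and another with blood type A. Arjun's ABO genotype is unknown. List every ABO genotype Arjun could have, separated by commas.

AB, BO

For each candidate genotype of Arjun, check whether crossing it with AA can produce every observed child phenotype.
  AA → possible child types {A} ✗
  AB → possible child types {A, AB} ✓
  AO → possible child types {A} ✗
  BB → possible child types {AB} ✗
  BO → possible child types {A, AB} ✓
  OO → possible child types {A} ✗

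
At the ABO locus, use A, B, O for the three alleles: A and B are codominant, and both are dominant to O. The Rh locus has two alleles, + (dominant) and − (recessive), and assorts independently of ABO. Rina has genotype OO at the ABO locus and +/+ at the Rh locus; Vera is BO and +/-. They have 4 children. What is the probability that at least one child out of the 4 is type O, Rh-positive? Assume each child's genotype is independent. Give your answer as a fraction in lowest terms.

15/16

ABO cross OO × BO → 1/2 O, 1/2 B.
Rh cross +/+ × +/- → 1 Rh+; so P(type O, Rh-positive) = 1/2 × 1 = 1/2 per child.
P(none) = (1/2)^4 = 1/16; P(at least one) = 1 − 1/16 = 15/16.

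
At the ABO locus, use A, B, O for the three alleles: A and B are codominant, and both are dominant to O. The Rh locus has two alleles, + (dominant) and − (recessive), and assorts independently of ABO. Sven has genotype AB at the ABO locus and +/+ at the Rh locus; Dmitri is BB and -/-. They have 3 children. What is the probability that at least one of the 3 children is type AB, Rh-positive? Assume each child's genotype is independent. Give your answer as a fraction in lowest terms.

7/8

ABO cross AB × BB → 1/2 B, 1/2 AB.
Rh cross +/+ × -/- → 1 Rh+; so P(type AB, Rh-positive) = 1/2 × 1 = 1/2 per child.
P(none) = (1/2)^3 = 1/8; P(at least one) = 1 − 1/8 = 7/8.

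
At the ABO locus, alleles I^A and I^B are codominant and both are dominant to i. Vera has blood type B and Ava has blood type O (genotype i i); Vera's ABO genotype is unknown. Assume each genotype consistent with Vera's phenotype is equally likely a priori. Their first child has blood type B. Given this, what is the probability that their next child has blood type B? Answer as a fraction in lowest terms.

5/6

Possible genotypes: Vera ∈ {I^B I^B, I^B i}; Ava ∈ {i i}.
Weight each parental genotype pair by prior × P(type-B child):
  I^B I^B × i i: posterior weight 2/3; P(next child type B) = 1.
  I^B i × i i: posterior weight 1/3; P(next child type B) = 1/2.
Weighted sum = 5/6.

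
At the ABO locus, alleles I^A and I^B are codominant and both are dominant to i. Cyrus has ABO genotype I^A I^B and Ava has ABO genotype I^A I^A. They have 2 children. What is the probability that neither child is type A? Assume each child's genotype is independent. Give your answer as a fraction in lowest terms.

1/4

ABO cross I^A I^B × I^A I^A → 1/2 A, 1/2 AB.
So P(type A) = 1/2 per child.
P(not type A) = 1/2 for one child; (1/2)^2 = 1/4.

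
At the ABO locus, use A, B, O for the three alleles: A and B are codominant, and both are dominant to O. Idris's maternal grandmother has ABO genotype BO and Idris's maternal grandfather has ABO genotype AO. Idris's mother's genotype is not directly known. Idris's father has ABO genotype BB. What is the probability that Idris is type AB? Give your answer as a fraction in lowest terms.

Idris's mother's ABO genotype from BO × AO: 1/4 AB, 1/4 AO, 1/4 BO, 1/4 OO.
Crossing each possibility with the father BB and summing P(type AB): 1/4·1/2 + 1/4·1/2 + 1/4·0 + 1/4·0 = 1/4.

1/4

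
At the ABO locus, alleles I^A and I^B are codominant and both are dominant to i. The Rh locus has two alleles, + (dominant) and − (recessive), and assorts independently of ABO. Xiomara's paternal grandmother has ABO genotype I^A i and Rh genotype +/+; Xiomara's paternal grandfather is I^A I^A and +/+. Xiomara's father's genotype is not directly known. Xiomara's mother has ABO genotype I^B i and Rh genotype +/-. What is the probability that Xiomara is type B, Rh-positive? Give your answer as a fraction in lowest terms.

1/8

Xiomara's father's ABO genotype from I^A i × I^A I^A: 1/2 I^A I^A, 1/2 I^A i.
Crossing each possibility with the mother I^B i and summing P(type B): 1/2·0 + 1/2·1/4 = 1/8.
Similarly for Rh via the father's Rh distribution: P(Rh+) = 1.
Independent loci: 1/8 × 1 = 1/8.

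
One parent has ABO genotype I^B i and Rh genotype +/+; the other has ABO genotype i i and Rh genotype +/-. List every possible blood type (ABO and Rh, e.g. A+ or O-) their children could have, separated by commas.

O+, B+

Gametes from I^B i × i i give offspring ABO genotypes I^B i, i i, i.e. phenotypes O, B.
Rh cross +/+ × +/- → phenotypes Rh+.
Combining independently: O+, B+.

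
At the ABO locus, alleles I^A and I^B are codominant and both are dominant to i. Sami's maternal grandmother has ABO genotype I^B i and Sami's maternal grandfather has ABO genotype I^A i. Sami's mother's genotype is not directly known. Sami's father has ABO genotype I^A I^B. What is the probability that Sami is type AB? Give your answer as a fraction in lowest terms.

1/4

Sami's mother's ABO genotype from I^B i × I^A i: 1/4 I^A I^B, 1/4 I^A i, 1/4 I^B i, 1/4 i i.
Crossing each possibility with the father I^A I^B and summing P(type AB): 1/4·1/2 + 1/4·1/4 + 1/4·1/4 + 1/4·0 = 1/4.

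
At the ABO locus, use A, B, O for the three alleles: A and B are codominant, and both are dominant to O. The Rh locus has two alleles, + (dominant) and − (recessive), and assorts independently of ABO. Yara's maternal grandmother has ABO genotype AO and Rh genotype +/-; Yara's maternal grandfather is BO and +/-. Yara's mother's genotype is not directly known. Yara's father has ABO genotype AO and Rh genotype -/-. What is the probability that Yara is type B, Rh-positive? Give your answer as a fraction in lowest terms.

1/16

Yara's mother's ABO genotype from AO × BO: 1/4 AB, 1/4 AO, 1/4 BO, 1/4 OO.
Crossing each possibility with the father AO and summing P(type B): 1/4·1/4 + 1/4·0 + 1/4·1/4 + 1/4·0 = 1/8.
Similarly for Rh via the mother's Rh distribution: P(Rh+) = 1/2.
Independent loci: 1/8 × 1/2 = 1/16.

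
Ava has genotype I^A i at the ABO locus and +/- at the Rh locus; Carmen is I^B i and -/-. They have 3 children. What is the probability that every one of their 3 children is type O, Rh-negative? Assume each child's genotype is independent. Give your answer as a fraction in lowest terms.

1/512

ABO cross I^A i × I^B i → 1/4 O, 1/4 A, 1/4 B, 1/4 AB.
Rh cross +/- × -/- → 1/2 Rh+, 1/2 Rh-; so P(type O, Rh-negative) = 1/4 × 1/2 = 1/8 per child.
All 3 independent: (1/8)^3 = 1/512.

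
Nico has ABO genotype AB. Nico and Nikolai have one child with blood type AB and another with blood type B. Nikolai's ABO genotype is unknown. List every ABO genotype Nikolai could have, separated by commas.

AB, AO, BB, BO

For each candidate genotype of Nikolai, check whether crossing it with AB can produce every observed child phenotype.
  AA → possible child types {A, AB} ✗
  AB → possible child types {A, B, AB} ✓
  AO → possible child types {A, B, AB} ✓
  BB → possible child types {B, AB} ✓
  BO → possible child types {A, B, AB} ✓
  OO → possible child types {A, B} ✗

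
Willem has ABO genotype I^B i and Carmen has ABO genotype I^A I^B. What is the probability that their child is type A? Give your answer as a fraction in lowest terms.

ABO cross I^B i × I^A I^B → offspring phenotypes: 1/4 A, 1/2 B, 1/4 AB.
So P(type A) = 1/4.

1/4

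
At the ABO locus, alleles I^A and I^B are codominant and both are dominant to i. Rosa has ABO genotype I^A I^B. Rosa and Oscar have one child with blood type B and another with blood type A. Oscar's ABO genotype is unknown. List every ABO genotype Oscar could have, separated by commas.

I^A I^B, I^A i, I^B i, i i

For each candidate genotype of Oscar, check whether crossing it with I^A I^B can produce every observed child phenotype.
  I^A I^A → possible child types {A, AB} ✗
  I^A I^B → possible child types {A, B, AB} ✓
  I^A i → possible child types {A, B, AB} ✓
  I^B I^B → possible child types {B, AB} ✗
  I^B i → possible child types {A, B, AB} ✓
  i i → possible child types {A, B} ✓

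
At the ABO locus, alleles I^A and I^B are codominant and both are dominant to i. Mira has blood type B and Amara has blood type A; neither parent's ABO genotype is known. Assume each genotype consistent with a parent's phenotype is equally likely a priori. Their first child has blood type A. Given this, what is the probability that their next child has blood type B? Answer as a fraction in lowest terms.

Possible genotypes: Mira ∈ {I^B I^B, I^B i}; Amara ∈ {I^A I^A, I^A i}.
Weight each parental genotype pair by prior × P(type-A child):
  I^B i × I^A I^A: posterior weight 2/3; P(next child type B) = 0.
  I^B i × I^A i: posterior weight 1/3; P(next child type B) = 1/4.
Weighted sum = 1/12.

1/12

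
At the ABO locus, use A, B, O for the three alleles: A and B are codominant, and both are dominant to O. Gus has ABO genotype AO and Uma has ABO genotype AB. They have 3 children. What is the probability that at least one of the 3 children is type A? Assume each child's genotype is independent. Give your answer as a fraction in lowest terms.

7/8

ABO cross AO × AB → 1/2 A, 1/4 B, 1/4 AB.
So P(type A) = 1/2 per child.
P(none) = (1/2)^3 = 1/8; P(at least one) = 1 − 1/8 = 7/8.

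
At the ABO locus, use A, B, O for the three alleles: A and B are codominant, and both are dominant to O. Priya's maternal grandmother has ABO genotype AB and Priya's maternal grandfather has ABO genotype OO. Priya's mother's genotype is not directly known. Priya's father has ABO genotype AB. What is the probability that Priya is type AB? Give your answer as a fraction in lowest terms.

Priya's mother's ABO genotype from AB × OO: 1/2 AO, 1/2 BO.
Crossing each possibility with the father AB and summing P(type AB): 1/2·1/4 + 1/2·1/4 = 1/4.

1/4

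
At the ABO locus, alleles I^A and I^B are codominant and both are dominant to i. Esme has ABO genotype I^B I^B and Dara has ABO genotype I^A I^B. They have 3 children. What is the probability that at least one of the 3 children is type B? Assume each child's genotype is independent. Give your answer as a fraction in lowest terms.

7/8

ABO cross I^B I^B × I^A I^B → 1/2 B, 1/2 AB.
So P(type B) = 1/2 per child.
P(none) = (1/2)^3 = 1/8; P(at least one) = 1 − 1/8 = 7/8.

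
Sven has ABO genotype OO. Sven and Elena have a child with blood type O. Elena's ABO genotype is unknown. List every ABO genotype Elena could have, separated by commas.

AO, BO, OO

For each candidate genotype of Elena, check whether crossing it with OO can produce every observed child phenotype.
  AA → possible child types {A} ✗
  AB → possible child types {A, B} ✗
  AO → possible child types {O, A} ✓
  BB → possible child types {B} ✗
  BO → possible child types {O, B} ✓
  OO → possible child types {O} ✓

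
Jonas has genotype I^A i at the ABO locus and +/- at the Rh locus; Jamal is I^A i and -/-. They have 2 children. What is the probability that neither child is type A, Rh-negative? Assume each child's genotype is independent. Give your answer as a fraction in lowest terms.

ABO cross I^A i × I^A i → 1/4 O, 3/4 A.
Rh cross +/- × -/- → 1/2 Rh+, 1/2 Rh-; so P(type A, Rh-negative) = 3/4 × 1/2 = 3/8 per child.
P(not type A, Rh-negative) = 5/8 for one child; (5/8)^2 = 25/64.

25/64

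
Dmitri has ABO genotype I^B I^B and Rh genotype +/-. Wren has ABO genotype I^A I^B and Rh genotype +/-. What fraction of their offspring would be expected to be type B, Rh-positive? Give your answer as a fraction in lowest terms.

3/8

ABO cross I^B I^B × I^A I^B → offspring phenotypes: 1/2 B, 1/2 AB.
Rh cross +/- × +/- → 3/4 Rh+, 1/4 Rh-.
Independent loci: P(type B, Rh-positive) = 1/2 × 3/4 = 3/8.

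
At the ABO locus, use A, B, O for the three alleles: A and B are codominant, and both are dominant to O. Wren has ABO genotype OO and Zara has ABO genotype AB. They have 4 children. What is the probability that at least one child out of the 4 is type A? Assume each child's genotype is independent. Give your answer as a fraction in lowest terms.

15/16

ABO cross OO × AB → 1/2 A, 1/2 B.
So P(type A) = 1/2 per child.
P(none) = (1/2)^4 = 1/16; P(at least one) = 1 − 1/16 = 15/16.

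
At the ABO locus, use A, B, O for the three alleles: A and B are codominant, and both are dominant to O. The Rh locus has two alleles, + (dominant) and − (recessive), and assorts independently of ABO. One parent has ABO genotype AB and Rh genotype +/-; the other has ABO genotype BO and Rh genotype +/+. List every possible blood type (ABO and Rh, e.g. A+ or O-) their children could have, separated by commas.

Gametes from AB × BO give offspring ABO genotypes AB, AO, BB, BO, i.e. phenotypes A, B, AB.
Rh cross +/- × +/+ → phenotypes Rh+.
Combining independently: A+, B+, AB+.

A+, B+, AB+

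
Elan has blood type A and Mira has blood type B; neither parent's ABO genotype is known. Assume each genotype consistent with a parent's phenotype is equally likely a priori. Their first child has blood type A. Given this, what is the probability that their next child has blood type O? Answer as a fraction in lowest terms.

Possible genotypes: Elan ∈ {I^A I^A, I^A i}; Mira ∈ {I^B I^B, I^B i}.
Weight each parental genotype pair by prior × P(type-A child):
  I^A I^A × I^B i: posterior weight 2/3; P(next child type O) = 0.
  I^A i × I^B i: posterior weight 1/3; P(next child type O) = 1/4.
Weighted sum = 1/12.

1/12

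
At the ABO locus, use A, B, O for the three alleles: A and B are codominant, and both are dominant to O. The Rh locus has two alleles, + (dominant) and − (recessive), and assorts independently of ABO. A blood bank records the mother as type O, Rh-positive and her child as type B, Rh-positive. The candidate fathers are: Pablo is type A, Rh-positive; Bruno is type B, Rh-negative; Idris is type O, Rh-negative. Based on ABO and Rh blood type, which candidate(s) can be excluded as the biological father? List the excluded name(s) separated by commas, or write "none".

Pablo, Idris

A candidate is excluded only if no genotype consistent with his phenotype could produce a type B, Rh-positive child with a type O, Rh-positive mother.
Pablo (type A, Rh+): no genotype consistent with that phenotype can produce a type-B Rh+ child with a type-O mother.
Idris (type O, Rh-): no genotype consistent with that phenotype can produce a type-B Rh+ child with a type-O mother.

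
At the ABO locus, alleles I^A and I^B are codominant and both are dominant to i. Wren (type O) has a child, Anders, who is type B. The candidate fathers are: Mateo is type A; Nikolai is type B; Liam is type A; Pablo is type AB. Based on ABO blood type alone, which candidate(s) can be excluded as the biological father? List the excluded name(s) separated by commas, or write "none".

Mateo, Liam

A candidate is excluded only if no genotype consistent with his phenotype could produce a type B child with a type O mother.
Mateo (type A): no genotype consistent with that phenotype can produce a type-B child with a type-O mother.
Liam (type A): no genotype consistent with that phenotype can produce a type-B child with a type-O mother.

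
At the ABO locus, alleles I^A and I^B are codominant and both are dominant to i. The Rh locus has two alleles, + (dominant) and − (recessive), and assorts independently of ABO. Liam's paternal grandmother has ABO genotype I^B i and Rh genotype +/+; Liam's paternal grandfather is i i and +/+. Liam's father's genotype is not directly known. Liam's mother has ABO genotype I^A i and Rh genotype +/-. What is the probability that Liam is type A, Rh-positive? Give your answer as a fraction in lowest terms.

3/8

Liam's father's ABO genotype from I^B i × i i: 1/2 I^B i, 1/2 i i.
Crossing each possibility with the mother I^A i and summing P(type A): 1/2·1/4 + 1/2·1/2 = 3/8.
Similarly for Rh via the father's Rh distribution: P(Rh+) = 1.
Independent loci: 3/8 × 1 = 3/8.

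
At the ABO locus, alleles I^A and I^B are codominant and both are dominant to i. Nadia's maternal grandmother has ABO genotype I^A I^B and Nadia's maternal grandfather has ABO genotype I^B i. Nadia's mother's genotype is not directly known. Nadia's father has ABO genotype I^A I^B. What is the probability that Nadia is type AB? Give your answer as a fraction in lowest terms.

3/8

Nadia's mother's ABO genotype from I^A I^B × I^B i: 1/4 I^A I^B, 1/4 I^A i, 1/4 I^B I^B, 1/4 I^B i.
Crossing each possibility with the father I^A I^B and summing P(type AB): 1/4·1/2 + 1/4·1/4 + 1/4·1/2 + 1/4·1/4 = 3/8.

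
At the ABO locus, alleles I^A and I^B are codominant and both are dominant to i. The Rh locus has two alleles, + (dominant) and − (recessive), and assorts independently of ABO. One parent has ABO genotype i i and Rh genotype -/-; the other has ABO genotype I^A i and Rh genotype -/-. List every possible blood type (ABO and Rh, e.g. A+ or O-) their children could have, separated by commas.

Gametes from i i × I^A i give offspring ABO genotypes I^A i, i i, i.e. phenotypes O, A.
Rh cross -/- × -/- → phenotypes Rh-.
Combining independently: O-, A-.

O-, A-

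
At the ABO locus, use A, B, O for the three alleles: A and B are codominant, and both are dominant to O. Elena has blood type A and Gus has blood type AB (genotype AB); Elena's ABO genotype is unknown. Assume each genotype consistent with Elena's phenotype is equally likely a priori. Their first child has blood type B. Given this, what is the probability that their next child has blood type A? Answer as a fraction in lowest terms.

Possible genotypes: Elena ∈ {AA, AO}; Gus ∈ {AB}.
Weight each parental genotype pair by prior × P(type-B child):
  AO × AB: posterior weight 1; P(next child type A) = 1/2.
Weighted sum = 1/2.

1/2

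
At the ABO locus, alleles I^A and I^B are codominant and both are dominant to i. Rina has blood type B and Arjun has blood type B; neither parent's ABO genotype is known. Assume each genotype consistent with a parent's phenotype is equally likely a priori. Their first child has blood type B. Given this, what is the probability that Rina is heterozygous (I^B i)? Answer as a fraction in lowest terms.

Possible genotypes: Rina ∈ {I^B I^B, I^B i}; Arjun ∈ {I^B I^B, I^B i}.
Weight each parental genotype pair by prior × P(type-B child):
  I^B I^B × I^B I^B: posterior weight 4/15.
  I^B I^B × I^B i: posterior weight 4/15.
  I^B i × I^B I^B: posterior weight 4/15.
  I^B i × I^B i: posterior weight 1/5.
Sum the posterior weight over pairs where Rina is I^B i: 7/15.

7/15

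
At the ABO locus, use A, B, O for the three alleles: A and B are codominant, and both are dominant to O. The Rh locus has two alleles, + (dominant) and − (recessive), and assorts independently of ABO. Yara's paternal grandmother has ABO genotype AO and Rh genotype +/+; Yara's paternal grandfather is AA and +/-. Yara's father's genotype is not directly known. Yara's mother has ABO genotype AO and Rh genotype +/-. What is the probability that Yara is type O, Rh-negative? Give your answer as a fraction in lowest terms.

1/64

Yara's father's ABO genotype from AO × AA: 1/2 AA, 1/2 AO.
Crossing each possibility with the mother AO and summing P(type O): 1/2·0 + 1/2·1/4 = 1/8.
Similarly for Rh via the father's Rh distribution: P(Rh-) = 1/8.
Independent loci: 1/8 × 1/8 = 1/64.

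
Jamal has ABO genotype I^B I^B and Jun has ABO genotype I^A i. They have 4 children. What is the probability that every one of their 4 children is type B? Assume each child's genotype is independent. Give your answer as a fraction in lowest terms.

1/16

ABO cross I^B I^B × I^A i → 1/2 B, 1/2 AB.
So P(type B) = 1/2 per child.
All 4 independent: (1/2)^4 = 1/16.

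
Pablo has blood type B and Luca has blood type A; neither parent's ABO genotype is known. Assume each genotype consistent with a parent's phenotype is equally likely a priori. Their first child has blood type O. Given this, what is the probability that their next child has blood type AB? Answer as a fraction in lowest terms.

Possible genotypes: Pablo ∈ {BB, BO}; Luca ∈ {AA, AO}.
Weight each parental genotype pair by prior × P(type-O child):
  BO × AO: posterior weight 1; P(next child type AB) = 1/4.
Weighted sum = 1/4.

1/4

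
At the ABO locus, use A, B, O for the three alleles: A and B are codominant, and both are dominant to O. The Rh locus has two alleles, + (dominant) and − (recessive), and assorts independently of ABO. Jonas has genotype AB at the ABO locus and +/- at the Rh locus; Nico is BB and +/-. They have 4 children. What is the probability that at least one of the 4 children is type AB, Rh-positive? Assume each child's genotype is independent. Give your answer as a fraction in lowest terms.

3471/4096

ABO cross AB × BB → 1/2 B, 1/2 AB.
Rh cross +/- × +/- → 3/4 Rh+, 1/4 Rh-; so P(type AB, Rh-positive) = 1/2 × 3/4 = 3/8 per child.
P(none) = (5/8)^4 = 625/4096; P(at least one) = 1 − 625/4096 = 3471/4096.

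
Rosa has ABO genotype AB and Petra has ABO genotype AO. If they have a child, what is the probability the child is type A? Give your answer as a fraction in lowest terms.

1/2

ABO cross AB × AO → offspring phenotypes: 1/2 A, 1/4 B, 1/4 AB.
So P(type A) = 1/2.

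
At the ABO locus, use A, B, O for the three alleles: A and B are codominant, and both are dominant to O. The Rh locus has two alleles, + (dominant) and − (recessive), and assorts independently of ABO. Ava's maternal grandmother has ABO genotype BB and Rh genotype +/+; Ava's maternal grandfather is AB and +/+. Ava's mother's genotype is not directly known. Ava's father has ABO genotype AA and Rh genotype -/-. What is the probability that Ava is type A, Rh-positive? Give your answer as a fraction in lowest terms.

Ava's mother's ABO genotype from BB × AB: 1/2 AB, 1/2 BB.
Crossing each possibility with the father AA and summing P(type A): 1/2·1/2 + 1/2·0 = 1/4.
Similarly for Rh via the mother's Rh distribution: P(Rh+) = 1.
Independent loci: 1/4 × 1 = 1/4.

1/4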